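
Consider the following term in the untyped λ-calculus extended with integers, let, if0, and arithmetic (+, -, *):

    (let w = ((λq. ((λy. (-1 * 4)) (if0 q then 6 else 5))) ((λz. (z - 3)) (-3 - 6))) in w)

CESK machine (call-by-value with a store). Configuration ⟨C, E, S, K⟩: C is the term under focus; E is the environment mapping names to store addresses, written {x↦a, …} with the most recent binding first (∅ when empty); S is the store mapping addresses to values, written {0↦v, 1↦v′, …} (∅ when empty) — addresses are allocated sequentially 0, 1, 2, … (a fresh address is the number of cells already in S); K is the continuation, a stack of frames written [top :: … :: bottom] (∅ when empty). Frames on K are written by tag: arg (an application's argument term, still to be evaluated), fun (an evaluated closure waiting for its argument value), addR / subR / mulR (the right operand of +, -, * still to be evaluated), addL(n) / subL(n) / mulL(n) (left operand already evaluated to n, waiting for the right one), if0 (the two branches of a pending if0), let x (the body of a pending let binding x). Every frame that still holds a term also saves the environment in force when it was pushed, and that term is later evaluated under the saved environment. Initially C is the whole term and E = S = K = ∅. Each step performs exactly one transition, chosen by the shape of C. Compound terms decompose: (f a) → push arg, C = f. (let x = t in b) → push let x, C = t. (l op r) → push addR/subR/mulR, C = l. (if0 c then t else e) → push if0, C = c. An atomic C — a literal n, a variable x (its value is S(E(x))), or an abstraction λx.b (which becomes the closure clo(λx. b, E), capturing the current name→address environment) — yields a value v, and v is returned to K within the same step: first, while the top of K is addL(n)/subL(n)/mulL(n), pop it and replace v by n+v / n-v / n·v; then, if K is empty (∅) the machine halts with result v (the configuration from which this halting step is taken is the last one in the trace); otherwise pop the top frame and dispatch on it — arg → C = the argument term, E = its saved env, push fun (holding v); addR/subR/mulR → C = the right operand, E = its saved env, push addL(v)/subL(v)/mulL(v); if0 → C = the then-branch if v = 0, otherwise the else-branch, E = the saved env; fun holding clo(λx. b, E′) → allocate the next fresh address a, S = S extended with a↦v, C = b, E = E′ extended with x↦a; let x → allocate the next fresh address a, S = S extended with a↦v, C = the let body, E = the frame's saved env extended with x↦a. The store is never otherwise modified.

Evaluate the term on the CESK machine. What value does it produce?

Answer: -4

Derivation:
step 0: <C=(let w = ((λq. ((λy. (-1 * 4)) (if0 q then 6 else 5))) ((λz. (z - 3)) (-3 - 6))) in w), E=∅, S=∅, K=∅>
step 1: <C=((λq. ((λy. (-1 * 4)) (if0 q then 6 else 5))) ((λz. (z - 3)) (-3 - 6))), E=∅, S=∅, K=[let w]>
step 2: <C=(λq. ((λy. (-1 * 4)) (if0 q then 6 else 5))), E=∅, S=∅, K=[arg :: let w]>
step 3: <C=((λz. (z - 3)) (-3 - 6)), E=∅, S=∅, K=[fun :: let w]>
step 4: <C=(λz. (z - 3)), E=∅, S=∅, K=[arg :: fun :: let w]>
step 5: <C=(-3 - 6), E=∅, S=∅, K=[fun :: fun :: let w]>
step 6: <C=-3, E=∅, S=∅, K=[subR :: fun :: fun :: let w]>
step 7: <C=6, E=∅, S=∅, K=[subL(-3) :: fun :: fun :: let w]>
step 8: <C=(z - 3), E={z↦0}, S={0↦-9}, K=[fun :: let w]>
step 9: <C=z, E={z↦0}, S={0↦-9}, K=[subR :: fun :: let w]>
step 10: <C=3, E={z↦0}, S={0↦-9}, K=[subL(-9) :: fun :: let w]>
step 11: <C=((λy. (-1 * 4)) (if0 q then 6 else 5)), E={q↦1}, S={0↦-9, 1↦-12}, K=[let w]>
step 12: <C=(λy. (-1 * 4)), E={q↦1}, S={0↦-9, 1↦-12}, K=[arg :: let w]>
step 13: <C=(if0 q then 6 else 5), E={q↦1}, S={0↦-9, 1↦-12}, K=[fun :: let w]>
step 14: <C=q, E={q↦1}, S={0↦-9, 1↦-12}, K=[if0 :: fun :: let w]>
step 15: <C=5, E={q↦1}, S={0↦-9, 1↦-12}, K=[fun :: let w]>
step 16: <C=(-1 * 4), E={y↦2, q↦1}, S={0↦-9, 1↦-12, 2↦5}, K=[let w]>
step 17: <C=-1, E={y↦2, q↦1}, S={0↦-9, 1↦-12, 2↦5}, K=[mulR :: let w]>
step 18: <C=4, E={y↦2, q↦1}, S={0↦-9, 1↦-12, 2↦5}, K=[mulL(-1) :: let w]>
step 19: <C=w, E={w↦3}, S={0↦-9, 1↦-12, 2↦5, 3↦-4}, K=∅>
→ final value -4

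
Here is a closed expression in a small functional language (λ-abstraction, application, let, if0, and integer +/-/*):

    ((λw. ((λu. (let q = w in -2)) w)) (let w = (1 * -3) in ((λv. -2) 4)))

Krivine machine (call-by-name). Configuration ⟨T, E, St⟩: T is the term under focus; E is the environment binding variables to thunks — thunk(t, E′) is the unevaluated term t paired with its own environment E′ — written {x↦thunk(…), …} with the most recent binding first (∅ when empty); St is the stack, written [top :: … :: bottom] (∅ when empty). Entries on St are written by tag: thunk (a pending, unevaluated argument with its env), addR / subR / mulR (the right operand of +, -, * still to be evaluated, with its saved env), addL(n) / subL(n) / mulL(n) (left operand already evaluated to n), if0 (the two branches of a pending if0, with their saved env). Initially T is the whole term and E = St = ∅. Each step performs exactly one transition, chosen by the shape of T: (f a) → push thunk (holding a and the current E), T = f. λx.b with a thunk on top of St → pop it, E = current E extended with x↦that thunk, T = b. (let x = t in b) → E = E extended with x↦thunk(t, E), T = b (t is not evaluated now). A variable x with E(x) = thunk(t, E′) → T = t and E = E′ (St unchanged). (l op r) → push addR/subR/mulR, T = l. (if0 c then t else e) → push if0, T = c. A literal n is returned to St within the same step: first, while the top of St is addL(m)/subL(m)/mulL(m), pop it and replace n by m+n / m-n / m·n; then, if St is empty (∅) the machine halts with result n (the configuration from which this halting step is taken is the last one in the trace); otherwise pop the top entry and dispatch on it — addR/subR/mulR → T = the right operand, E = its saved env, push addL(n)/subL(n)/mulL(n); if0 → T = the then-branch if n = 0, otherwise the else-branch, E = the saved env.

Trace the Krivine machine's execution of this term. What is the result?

Answer: -2

Execution trace:
0. ⟨T=((λw. ((λu. (let q = w in -2)) w)) (let w = (1 * -3) in ((λv. -2) 4))); E=∅; St=∅⟩
1. ⟨T=(λw. ((λu. (let q = w in -2)) w)); E=∅; St=[thunk]⟩
2. ⟨T=((λu. (let q = w in -2)) w); E={w↦thunk((let w = (1 * -3) in ((λv. -2) 4)), ∅)}; St=∅⟩
3. ⟨T=(λu. (let q = w in -2)); E={w↦thunk((let w = (1 * -3) in ((λv. -2) 4)), ∅)}; St=[thunk]⟩
4. ⟨T=(let q = w in -2); E={u↦thunk(w, {w↦thunk((let w = (1 * -3) in ((λv. -2) 4)), ∅)}), w↦thunk((let w = (1 * -3) in ((λv. -2) 4)), ∅)}; St=∅⟩
5. ⟨T=-2; E={q↦thunk(w, {u↦thunk(w, {w↦thunk((let w = (1 * -3) in ((λv. -2) 4)), ∅)}), w↦thunk((let w = (1 * -3) in ((λv. -2) 4)), ∅)}), u↦thunk(w, {w↦thunk((let w = (1 * -3) in ((λv. -2) 4)), ∅)}), w↦thunk((let w = (1 * -3) in ((λv. -2) 4)), ∅)}; St=∅⟩
→ final value -2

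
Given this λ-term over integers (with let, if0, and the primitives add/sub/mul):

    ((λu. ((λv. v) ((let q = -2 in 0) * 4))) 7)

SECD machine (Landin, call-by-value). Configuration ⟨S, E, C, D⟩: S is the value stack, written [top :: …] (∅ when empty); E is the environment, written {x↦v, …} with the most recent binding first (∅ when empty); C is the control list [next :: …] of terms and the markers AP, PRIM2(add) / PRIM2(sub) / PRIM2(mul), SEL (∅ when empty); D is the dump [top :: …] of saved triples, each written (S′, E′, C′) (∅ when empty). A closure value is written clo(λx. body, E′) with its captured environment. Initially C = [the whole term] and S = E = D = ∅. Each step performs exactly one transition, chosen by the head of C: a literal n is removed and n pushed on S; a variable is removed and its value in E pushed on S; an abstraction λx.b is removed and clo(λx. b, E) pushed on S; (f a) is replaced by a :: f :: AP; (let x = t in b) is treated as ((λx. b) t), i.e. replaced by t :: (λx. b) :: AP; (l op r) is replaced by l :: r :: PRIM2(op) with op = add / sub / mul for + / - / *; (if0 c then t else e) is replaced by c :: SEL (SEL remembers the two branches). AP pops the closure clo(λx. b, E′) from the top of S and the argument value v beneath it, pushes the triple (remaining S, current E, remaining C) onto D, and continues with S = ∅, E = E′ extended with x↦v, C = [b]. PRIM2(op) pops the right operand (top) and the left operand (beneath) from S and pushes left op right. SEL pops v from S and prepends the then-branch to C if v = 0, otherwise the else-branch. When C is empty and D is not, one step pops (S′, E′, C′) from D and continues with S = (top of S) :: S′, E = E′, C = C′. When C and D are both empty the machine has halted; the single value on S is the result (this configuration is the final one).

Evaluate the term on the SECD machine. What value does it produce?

Answer: 0

Execution trace:
[0] ⟨S=∅; E=∅; C=[((λu. ((λv. v) ((let q = -2 in 0) * 4))) 7)]; D=∅⟩
[1] ⟨S=∅; E=∅; C=[7 :: (λu. ((λv. v) ((let q = -2 in 0) * 4))) :: AP]; D=∅⟩
[2] ⟨S=[7]; E=∅; C=[(λu. ((λv. v) ((let q = -2 in 0) * 4))) :: AP]; D=∅⟩
[3] ⟨S=[clo(λu. ((λv. v) ((let q = -2 in 0) * 4)), ∅) :: 7]; E=∅; C=[AP]; D=∅⟩
[4] ⟨S=∅; E={u↦7}; C=[((λv. v) ((let q = -2 in 0) * 4))]; D=[(∅, ∅, ∅)]⟩
[5] ⟨S=∅; E={u↦7}; C=[((let q = -2 in 0) * 4) :: (λv. v) :: AP]; D=[(∅, ∅, ∅)]⟩
[6] ⟨S=∅; E={u↦7}; C=[(let q = -2 in 0) :: 4 :: PRIM2(mul) :: (λv. v) :: AP]; D=[(∅, ∅, ∅)]⟩
[7] ⟨S=∅; E={u↦7}; C=[-2 :: (λq. 0) :: AP :: 4 :: PRIM2(mul) :: (λv. v) :: AP]; D=[(∅, ∅, ∅)]⟩
[8] ⟨S=[-2]; E={u↦7}; C=[(λq. 0) :: AP :: 4 :: PRIM2(mul) :: (λv. v) :: AP]; D=[(∅, ∅, ∅)]⟩
[9] ⟨S=[clo(λq. 0, {u↦7}) :: -2]; E={u↦7}; C=[AP :: 4 :: PRIM2(mul) :: (λv. v) :: AP]; D=[(∅, ∅, ∅)]⟩
[10] ⟨S=∅; E={q↦-2, u↦7}; C=[0]; D=[(∅, {u↦7}, [4 :: PRIM2(mul) :: (λv. v) :: AP]) :: (∅, ∅, ∅)]⟩
[11] ⟨S=[0]; E={q↦-2, u↦7}; C=∅; D=[(∅, {u↦7}, [4 :: PRIM2(mul) :: (λv. v) :: AP]) :: (∅, ∅, ∅)]⟩
[12] ⟨S=[0]; E={u↦7}; C=[4 :: PRIM2(mul) :: (λv. v) :: AP]; D=[(∅, ∅, ∅)]⟩
[13] ⟨S=[4 :: 0]; E={u↦7}; C=[PRIM2(mul) :: (λv. v) :: AP]; D=[(∅, ∅, ∅)]⟩
[14] ⟨S=[0]; E={u↦7}; C=[(λv. v) :: AP]; D=[(∅, ∅, ∅)]⟩
[15] ⟨S=[clo(λv. v, {u↦7}) :: 0]; E={u↦7}; C=[AP]; D=[(∅, ∅, ∅)]⟩
[16] ⟨S=∅; E={v↦0, u↦7}; C=[v]; D=[(∅, {u↦7}, ∅) :: (∅, ∅, ∅)]⟩
[17] ⟨S=[0]; E={v↦0, u↦7}; C=∅; D=[(∅, {u↦7}, ∅) :: (∅, ∅, ∅)]⟩
[18] ⟨S=[0]; E={u↦7}; C=∅; D=[(∅, ∅, ∅)]⟩
[19] ⟨S=[0]; E=∅; C=∅; D=∅⟩
→ final value 0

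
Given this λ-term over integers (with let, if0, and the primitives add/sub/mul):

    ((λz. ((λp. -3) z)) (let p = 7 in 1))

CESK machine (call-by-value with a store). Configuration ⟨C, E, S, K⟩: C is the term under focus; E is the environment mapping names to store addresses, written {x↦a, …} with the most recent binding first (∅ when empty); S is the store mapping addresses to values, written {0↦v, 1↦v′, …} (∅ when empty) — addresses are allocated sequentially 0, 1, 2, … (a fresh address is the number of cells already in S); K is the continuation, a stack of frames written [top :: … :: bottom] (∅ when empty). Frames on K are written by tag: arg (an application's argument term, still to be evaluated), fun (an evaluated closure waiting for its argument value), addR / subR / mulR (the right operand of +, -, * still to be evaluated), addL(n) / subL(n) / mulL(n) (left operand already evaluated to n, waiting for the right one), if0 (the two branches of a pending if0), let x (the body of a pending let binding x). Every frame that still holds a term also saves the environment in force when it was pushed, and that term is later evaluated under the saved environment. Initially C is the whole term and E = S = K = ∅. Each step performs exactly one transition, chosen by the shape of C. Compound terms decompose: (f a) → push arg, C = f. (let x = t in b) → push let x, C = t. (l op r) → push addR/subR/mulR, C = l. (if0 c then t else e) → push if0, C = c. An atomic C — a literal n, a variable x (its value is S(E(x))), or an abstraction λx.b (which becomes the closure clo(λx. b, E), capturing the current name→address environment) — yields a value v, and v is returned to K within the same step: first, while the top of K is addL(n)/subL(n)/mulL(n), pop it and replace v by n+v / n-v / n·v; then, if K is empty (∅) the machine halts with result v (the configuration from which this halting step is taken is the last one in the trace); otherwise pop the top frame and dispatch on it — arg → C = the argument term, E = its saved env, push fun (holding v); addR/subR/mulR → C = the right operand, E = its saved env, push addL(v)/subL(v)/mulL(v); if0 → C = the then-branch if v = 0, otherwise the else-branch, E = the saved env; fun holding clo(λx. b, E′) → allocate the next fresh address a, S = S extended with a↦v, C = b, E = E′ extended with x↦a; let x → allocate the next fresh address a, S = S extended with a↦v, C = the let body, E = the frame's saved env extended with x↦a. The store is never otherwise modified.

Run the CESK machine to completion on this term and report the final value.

t=0: ⟨C=((λz. ((λp. -3) z)) (let p = 7 in 1)); E=∅; S=∅; K=∅⟩
t=1: ⟨C=(λz. ((λp. -3) z)); E=∅; S=∅; K=[arg]⟩
t=2: ⟨C=(let p = 7 in 1); E=∅; S=∅; K=[fun]⟩
t=3: ⟨C=7; E=∅; S=∅; K=[let p :: fun]⟩
t=4: ⟨C=1; E={p↦0}; S={0↦7}; K=[fun]⟩
t=5: ⟨C=((λp. -3) z); E={z↦1}; S={0↦7, 1↦1}; K=∅⟩
t=6: ⟨C=(λp. -3); E={z↦1}; S={0↦7, 1↦1}; K=[arg]⟩
t=7: ⟨C=z; E={z↦1}; S={0↦7, 1↦1}; K=[fun]⟩
t=8: ⟨C=-3; E={p↦2, z↦1}; S={0↦7, 1↦1, 2↦1}; K=∅⟩
→ final value -3

Answer: -3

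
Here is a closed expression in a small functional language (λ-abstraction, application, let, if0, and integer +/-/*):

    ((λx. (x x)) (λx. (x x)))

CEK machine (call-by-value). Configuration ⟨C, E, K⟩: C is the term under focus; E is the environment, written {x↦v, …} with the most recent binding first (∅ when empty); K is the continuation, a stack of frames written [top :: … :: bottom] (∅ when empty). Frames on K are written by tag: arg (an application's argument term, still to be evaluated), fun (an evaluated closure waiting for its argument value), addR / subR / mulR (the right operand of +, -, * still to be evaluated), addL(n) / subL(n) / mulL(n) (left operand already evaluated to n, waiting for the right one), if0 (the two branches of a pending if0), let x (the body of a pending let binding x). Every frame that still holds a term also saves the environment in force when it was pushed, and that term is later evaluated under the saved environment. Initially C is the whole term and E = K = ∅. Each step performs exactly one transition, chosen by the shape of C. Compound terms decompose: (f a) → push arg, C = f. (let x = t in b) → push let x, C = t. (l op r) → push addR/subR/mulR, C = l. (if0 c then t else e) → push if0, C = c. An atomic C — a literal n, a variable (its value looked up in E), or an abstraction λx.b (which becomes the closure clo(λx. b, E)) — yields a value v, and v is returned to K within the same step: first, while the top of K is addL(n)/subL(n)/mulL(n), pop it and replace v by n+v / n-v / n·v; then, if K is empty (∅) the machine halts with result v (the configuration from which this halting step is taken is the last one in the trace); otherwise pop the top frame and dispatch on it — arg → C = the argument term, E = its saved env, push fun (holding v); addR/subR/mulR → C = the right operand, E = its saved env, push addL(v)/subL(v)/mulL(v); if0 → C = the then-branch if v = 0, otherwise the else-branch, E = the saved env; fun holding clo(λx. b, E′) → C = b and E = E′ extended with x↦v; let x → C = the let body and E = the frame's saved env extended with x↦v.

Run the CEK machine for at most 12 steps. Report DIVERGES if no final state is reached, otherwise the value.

Answer: DIVERGES (no final state within 12 steps)

Execution trace:
t=0: ⟨C=((λx. (x x)) (λx. (x x))); E=∅; K=∅⟩
t=1: ⟨C=(λx. (x x)); E=∅; K=[arg]⟩
t=2: ⟨C=(λx. (x x)); E=∅; K=[fun]⟩
t=3: ⟨C=(x x); E={x↦clo(λx. (x x), ∅)}; K=∅⟩
t=4: ⟨C=x; E={x↦clo(λx. (x x), ∅)}; K=[arg]⟩
t=5: ⟨C=x; E={x↦clo(λx. (x x), ∅)}; K=[fun]⟩
… configuration repeats with period 3 (steps 3–5 recur indefinitely) …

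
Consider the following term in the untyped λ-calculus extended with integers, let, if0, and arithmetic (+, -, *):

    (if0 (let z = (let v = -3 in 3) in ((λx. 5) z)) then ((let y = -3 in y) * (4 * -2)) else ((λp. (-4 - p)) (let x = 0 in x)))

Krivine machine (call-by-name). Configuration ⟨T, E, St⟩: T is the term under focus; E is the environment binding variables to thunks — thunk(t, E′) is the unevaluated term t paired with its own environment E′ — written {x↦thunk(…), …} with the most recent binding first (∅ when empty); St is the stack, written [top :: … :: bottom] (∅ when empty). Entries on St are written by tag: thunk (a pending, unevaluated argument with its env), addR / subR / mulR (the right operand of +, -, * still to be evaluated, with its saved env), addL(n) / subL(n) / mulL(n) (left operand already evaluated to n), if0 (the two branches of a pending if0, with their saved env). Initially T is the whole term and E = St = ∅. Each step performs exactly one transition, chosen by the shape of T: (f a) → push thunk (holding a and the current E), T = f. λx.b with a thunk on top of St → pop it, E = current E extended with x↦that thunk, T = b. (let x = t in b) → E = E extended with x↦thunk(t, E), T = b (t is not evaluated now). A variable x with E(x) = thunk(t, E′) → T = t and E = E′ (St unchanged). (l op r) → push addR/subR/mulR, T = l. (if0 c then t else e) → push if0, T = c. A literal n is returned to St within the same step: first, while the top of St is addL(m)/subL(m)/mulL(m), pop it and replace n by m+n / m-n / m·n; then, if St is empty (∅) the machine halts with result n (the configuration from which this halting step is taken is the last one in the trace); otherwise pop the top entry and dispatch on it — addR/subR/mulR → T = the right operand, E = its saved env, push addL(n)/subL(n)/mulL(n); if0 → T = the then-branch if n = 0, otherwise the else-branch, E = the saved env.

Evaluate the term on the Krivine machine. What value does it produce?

t=0: ⟨T=(if0 (let z = (let v = -3 in 3) in ((λx. 5) z)) then ((let y = -3 in y) * (4 * -2)) else ((λp. (-4 - p)) (let x = 0 in x))); E=∅; St=∅⟩
t=1: ⟨T=(let z = (let v = -3 in 3) in ((λx. 5) z)); E=∅; St=[if0]⟩
t=2: ⟨T=((λx. 5) z); E={z↦thunk((let v = -3 in 3), ∅)}; St=[if0]⟩
t=3: ⟨T=(λx. 5); E={z↦thunk((let v = -3 in 3), ∅)}; St=[thunk :: if0]⟩
t=4: ⟨T=5; E={x↦thunk(z, {z↦thunk((let v = -3 in 3), ∅)}), z↦thunk((let v = -3 in 3), ∅)}; St=[if0]⟩
t=5: ⟨T=((λp. (-4 - p)) (let x = 0 in x)); E=∅; St=∅⟩
t=6: ⟨T=(λp. (-4 - p)); E=∅; St=[thunk]⟩
t=7: ⟨T=(-4 - p); E={p↦thunk((let x = 0 in x), ∅)}; St=∅⟩
t=8: ⟨T=-4; E={p↦thunk((let x = 0 in x), ∅)}; St=[subR]⟩
t=9: ⟨T=p; E={p↦thunk((let x = 0 in x), ∅)}; St=[subL(-4)]⟩
t=10: ⟨T=(let x = 0 in x); E=∅; St=[subL(-4)]⟩
t=11: ⟨T=x; E={x↦thunk(0, ∅)}; St=[subL(-4)]⟩
t=12: ⟨T=0; E=∅; St=[subL(-4)]⟩
→ final value -4

Answer: -4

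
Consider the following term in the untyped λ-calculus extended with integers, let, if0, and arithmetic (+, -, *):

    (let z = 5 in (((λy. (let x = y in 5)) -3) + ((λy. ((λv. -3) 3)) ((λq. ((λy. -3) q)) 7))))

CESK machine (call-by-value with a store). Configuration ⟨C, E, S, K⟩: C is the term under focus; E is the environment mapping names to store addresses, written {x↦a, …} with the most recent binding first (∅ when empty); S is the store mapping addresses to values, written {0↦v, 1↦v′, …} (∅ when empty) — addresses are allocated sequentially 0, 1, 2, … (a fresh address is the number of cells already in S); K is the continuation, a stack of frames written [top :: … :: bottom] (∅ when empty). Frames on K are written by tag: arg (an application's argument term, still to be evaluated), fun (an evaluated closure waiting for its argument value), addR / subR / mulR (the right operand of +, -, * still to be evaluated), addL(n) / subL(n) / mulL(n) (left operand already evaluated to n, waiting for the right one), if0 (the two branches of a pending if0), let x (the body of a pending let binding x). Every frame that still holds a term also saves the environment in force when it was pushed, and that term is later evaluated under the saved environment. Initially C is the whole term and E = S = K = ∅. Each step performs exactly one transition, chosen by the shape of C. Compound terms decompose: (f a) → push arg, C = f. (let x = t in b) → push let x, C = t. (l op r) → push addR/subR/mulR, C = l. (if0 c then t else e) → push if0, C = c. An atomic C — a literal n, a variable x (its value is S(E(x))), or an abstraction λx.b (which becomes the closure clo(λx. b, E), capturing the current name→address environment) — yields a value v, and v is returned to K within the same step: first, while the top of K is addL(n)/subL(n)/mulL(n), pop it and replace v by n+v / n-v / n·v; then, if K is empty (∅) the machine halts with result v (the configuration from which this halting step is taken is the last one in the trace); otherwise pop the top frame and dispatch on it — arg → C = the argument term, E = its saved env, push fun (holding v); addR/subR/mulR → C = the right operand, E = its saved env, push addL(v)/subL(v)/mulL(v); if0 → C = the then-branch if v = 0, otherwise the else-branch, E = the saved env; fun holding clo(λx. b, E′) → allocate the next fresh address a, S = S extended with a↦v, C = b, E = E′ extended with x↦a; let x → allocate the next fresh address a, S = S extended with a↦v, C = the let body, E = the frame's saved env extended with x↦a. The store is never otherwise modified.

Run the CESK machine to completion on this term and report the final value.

Answer: 2

Machine steps:
[0] <C=(let z = 5 in (((λy. (let x = y in 5)) -3) + ((λy. ((λv. -3) 3)) ((λq. ((λy. -3) q)) 7)))), E=∅, S=∅, K=∅>
[1] <C=5, E=∅, S=∅, K=[let z]>
[2] <C=(((λy. (let x = y in 5)) -3) + ((λy. ((λv. -3) 3)) ((λq. ((λy. -3) q)) 7))), E={z↦0}, S={0↦5}, K=∅>
[3] <C=((λy. (let x = y in 5)) -3), E={z↦0}, S={0↦5}, K=[addR]>
[4] <C=(λy. (let x = y in 5)), E={z↦0}, S={0↦5}, K=[arg :: addR]>
[5] <C=-3, E={z↦0}, S={0↦5}, K=[fun :: addR]>
[6] <C=(let x = y in 5), E={y↦1, z↦0}, S={0↦5, 1↦-3}, K=[addR]>
[7] <C=y, E={y↦1, z↦0}, S={0↦5, 1↦-3}, K=[let x :: addR]>
[8] <C=5, E={x↦2, y↦1, z↦0}, S={0↦5, 1↦-3, 2↦-3}, K=[addR]>
[9] <C=((λy. ((λv. -3) 3)) ((λq. ((λy. -3) q)) 7)), E={z↦0}, S={0↦5, 1↦-3, 2↦-3}, K=[addL(5)]>
[10] <C=(λy. ((λv. -3) 3)), E={z↦0}, S={0↦5, 1↦-3, 2↦-3}, K=[arg :: addL(5)]>
[11] <C=((λq. ((λy. -3) q)) 7), E={z↦0}, S={0↦5, 1↦-3, 2↦-3}, K=[fun :: addL(5)]>
[12] <C=(λq. ((λy. -3) q)), E={z↦0}, S={0↦5, 1↦-3, 2↦-3}, K=[arg :: fun :: addL(5)]>
[13] <C=7, E={z↦0}, S={0↦5, 1↦-3, 2↦-3}, K=[fun :: fun :: addL(5)]>
[14] <C=((λy. -3) q), E={q↦3, z↦0}, S={0↦5, 1↦-3, 2↦-3, 3↦7}, K=[fun :: addL(5)]>
[15] <C=(λy. -3), E={q↦3, z↦0}, S={0↦5, 1↦-3, 2↦-3, 3↦7}, K=[arg :: fun :: addL(5)]>
[16] <C=q, E={q↦3, z↦0}, S={0↦5, 1↦-3, 2↦-3, 3↦7}, K=[fun :: fun :: addL(5)]>
[17] <C=-3, E={y↦4, q↦3, z↦0}, S={0↦5, 1↦-3, 2↦-3, 3↦7, 4↦7}, K=[fun :: addL(5)]>
[18] <C=((λv. -3) 3), E={y↦5, z↦0}, S={0↦5, 1↦-3, 2↦-3, 3↦7, 4↦7, 5↦-3}, K=[addL(5)]>
[19] <C=(λv. -3), E={y↦5, z↦0}, S={0↦5, 1↦-3, 2↦-3, 3↦7, 4↦7, 5↦-3}, K=[arg :: addL(5)]>
[20] <C=3, E={y↦5, z↦0}, S={0↦5, 1↦-3, 2↦-3, 3↦7, 4↦7, 5↦-3}, K=[fun :: addL(5)]>
[21] <C=-3, E={v↦6, y↦5, z↦0}, S={0↦5, 1↦-3, 2↦-3, 3↦7, 4↦7, 5↦-3, 6↦3}, K=[addL(5)]>
→ final value 2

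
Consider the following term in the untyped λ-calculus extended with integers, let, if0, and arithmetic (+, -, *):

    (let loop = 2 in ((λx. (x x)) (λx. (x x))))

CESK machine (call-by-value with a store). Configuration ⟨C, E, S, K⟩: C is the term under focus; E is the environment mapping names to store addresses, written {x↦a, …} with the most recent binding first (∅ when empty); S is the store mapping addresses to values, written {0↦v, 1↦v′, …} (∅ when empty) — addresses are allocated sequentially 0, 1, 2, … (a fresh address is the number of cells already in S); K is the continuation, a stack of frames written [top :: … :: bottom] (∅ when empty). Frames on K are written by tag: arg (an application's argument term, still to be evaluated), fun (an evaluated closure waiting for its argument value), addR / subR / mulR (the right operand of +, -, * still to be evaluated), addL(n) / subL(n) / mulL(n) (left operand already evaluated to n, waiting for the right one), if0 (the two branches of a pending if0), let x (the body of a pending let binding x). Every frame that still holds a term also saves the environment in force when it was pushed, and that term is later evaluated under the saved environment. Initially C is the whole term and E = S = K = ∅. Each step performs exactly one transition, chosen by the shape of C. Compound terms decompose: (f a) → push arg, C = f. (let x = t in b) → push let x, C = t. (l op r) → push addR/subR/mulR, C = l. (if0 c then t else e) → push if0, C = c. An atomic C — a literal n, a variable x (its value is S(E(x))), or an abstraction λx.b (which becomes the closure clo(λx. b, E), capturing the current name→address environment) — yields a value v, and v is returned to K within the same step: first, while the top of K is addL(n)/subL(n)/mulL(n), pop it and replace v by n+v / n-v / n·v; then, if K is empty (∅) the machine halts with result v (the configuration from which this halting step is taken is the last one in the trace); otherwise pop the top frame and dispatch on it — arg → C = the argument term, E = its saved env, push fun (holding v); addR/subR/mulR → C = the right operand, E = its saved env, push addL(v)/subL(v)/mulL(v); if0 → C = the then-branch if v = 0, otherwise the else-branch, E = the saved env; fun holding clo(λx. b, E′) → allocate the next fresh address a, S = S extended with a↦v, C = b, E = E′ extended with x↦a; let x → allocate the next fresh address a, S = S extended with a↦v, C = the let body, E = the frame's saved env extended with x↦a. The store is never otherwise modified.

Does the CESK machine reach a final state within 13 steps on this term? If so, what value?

0. ⟨C=(let loop = 2 in ((λx. (x x)) (λx. (x x)))); E=∅; S=∅; K=∅⟩
1. ⟨C=2; E=∅; S=∅; K=[let loop]⟩
2. ⟨C=((λx. (x x)) (λx. (x x))); E={loop↦0}; S={0↦2}; K=∅⟩
3. ⟨C=(λx. (x x)); E={loop↦0}; S={0↦2}; K=[arg]⟩
4. ⟨C=(λx. (x x)); E={loop↦0}; S={0↦2}; K=[fun]⟩
5. ⟨C=(x x); E={x↦1, loop↦0}; S={0↦2, 1↦clo(λx. (x x), {loop↦0})}; K=∅⟩
6. ⟨C=x; E={x↦1, loop↦0}; S={0↦2, 1↦clo(λx. (x x), {loop↦0})}; K=[arg]⟩
7. ⟨C=x; E={x↦1, loop↦0}; S={0↦2, 1↦clo(λx. (x x), {loop↦0})}; K=[fun]⟩
8. ⟨C=(x x); E={x↦2, loop↦0}; S={0↦2, 1↦clo(λx. (x x), {loop↦0}), 2↦clo(λx. (x x), {loop↦0})}; K=∅⟩
9. ⟨C=x; E={x↦2, loop↦0}; S={0↦2, 1↦clo(λx. (x x), {loop↦0}), 2↦clo(λx. (x x), {loop↦0})}; K=[arg]⟩
10. ⟨C=x; E={x↦2, loop↦0}; S={0↦2, 1↦clo(λx. (x x), {loop↦0}), 2↦clo(λx. (x x), {loop↦0})}; K=[fun]⟩
11. ⟨C=(x x); E={x↦3, loop↦0}; S={0↦2, 1↦clo(λx. (x x), {loop↦0}), 2↦clo(λx. (x x), {loop↦0}), 3↦clo(λx. (x x), {loop↦0})}; K=∅⟩
12. ⟨C=x; E={x↦3, loop↦0}; S={0↦2, 1↦clo(λx. (x x), {loop↦0}), 2↦clo(λx. (x x), {loop↦0}), 3↦clo(λx. (x x), {loop↦0})}; K=[arg]⟩
13. ⟨C=x; E={x↦3, loop↦0}; S={0↦2, 1↦clo(λx. (x x), {loop↦0}), 2↦clo(λx. (x x), {loop↦0}), 3↦clo(λx. (x x), {loop↦0})}; K=[fun]⟩
→ 13 transitions taken and the configuration is still not final: no result within 13 steps

Answer: DIVERGES (no final state within 13 steps)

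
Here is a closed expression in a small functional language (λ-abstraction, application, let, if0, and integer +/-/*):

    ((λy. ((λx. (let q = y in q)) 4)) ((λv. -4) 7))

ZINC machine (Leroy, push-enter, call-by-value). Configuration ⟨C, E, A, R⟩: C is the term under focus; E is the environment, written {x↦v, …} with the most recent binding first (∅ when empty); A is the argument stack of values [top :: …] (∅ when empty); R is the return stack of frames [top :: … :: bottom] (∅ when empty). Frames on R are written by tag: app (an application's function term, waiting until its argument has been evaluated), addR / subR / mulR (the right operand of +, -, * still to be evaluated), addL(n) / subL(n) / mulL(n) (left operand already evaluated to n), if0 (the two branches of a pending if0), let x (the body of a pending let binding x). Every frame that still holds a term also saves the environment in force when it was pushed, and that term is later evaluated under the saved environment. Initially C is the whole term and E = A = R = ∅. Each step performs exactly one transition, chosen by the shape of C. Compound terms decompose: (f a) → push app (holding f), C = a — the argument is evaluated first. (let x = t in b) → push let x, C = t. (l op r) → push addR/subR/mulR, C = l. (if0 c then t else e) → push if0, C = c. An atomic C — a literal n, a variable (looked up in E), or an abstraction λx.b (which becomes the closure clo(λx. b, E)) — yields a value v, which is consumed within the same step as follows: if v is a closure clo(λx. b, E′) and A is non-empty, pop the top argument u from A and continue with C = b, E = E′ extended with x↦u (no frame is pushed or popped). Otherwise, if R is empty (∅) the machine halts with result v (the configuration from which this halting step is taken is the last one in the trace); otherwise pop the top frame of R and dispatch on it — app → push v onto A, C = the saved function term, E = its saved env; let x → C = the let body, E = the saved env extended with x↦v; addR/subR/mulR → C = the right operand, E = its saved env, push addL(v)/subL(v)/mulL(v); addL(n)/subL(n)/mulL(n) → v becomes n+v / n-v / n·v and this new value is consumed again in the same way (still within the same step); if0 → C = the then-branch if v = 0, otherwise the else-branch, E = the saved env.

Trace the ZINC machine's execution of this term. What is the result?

step 0: <C=((λy. ((λx. (let q = y in q)) 4)) ((λv. -4) 7)), E=∅, A=∅, R=∅>
step 1: <C=((λv. -4) 7), E=∅, A=∅, R=[app]>
step 2: <C=7, E=∅, A=∅, R=[app :: app]>
step 3: <C=(λv. -4), E=∅, A=[7], R=[app]>
step 4: <C=-4, E={v↦7}, A=∅, R=[app]>
step 5: <C=(λy. ((λx. (let q = y in q)) 4)), E=∅, A=[-4], R=∅>
step 6: <C=((λx. (let q = y in q)) 4), E={y↦-4}, A=∅, R=∅>
step 7: <C=4, E={y↦-4}, A=∅, R=[app]>
step 8: <C=(λx. (let q = y in q)), E={y↦-4}, A=[4], R=∅>
step 9: <C=(let q = y in q), E={x↦4, y↦-4}, A=∅, R=∅>
step 10: <C=y, E={x↦4, y↦-4}, A=∅, R=[let q]>
step 11: <C=q, E={q↦-4, x↦4, y↦-4}, A=∅, R=∅>
→ final value -4

Answer: -4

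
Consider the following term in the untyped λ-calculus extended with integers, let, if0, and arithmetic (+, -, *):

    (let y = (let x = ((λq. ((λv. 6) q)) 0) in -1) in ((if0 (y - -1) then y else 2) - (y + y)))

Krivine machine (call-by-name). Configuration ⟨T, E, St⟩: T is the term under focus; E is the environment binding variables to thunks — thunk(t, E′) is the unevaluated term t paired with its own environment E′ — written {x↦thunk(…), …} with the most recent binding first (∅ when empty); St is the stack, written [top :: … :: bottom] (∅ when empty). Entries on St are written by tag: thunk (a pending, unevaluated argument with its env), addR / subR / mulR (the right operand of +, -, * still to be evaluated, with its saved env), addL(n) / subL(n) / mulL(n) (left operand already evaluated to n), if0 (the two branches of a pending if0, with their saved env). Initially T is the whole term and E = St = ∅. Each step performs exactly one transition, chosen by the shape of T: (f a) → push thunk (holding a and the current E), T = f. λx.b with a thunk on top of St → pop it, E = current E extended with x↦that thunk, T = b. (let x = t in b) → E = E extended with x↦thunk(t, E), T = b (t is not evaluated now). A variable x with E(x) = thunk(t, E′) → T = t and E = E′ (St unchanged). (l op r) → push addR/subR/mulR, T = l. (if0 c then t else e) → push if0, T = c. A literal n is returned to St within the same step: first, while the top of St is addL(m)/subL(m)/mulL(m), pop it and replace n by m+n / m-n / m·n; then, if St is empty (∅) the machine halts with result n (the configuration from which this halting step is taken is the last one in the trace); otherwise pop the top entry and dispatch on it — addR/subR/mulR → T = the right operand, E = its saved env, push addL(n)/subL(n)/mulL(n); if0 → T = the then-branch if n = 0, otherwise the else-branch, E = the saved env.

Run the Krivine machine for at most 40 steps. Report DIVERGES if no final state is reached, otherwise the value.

0. <T=(let y = (let x = ((λq. ((λv. 6) q)) 0) in -1) in ((if0 (y - -1) then y else 2) - (y + y))), E=∅, St=∅>
1. <T=((if0 (y - -1) then y else 2) - (y + y)), E={y↦thunk((let x = ((λq. ((λv. 6) q)) 0) in -1), ∅)}, St=∅>
2. <T=(if0 (y - -1) then y else 2), E={y↦thunk((let x = ((λq. ((λv. 6) q)) 0) in -1), ∅)}, St=[subR]>
3. <T=(y - -1), E={y↦thunk((let x = ((λq. ((λv. 6) q)) 0) in -1), ∅)}, St=[if0 :: subR]>
4. <T=y, E={y↦thunk((let x = ((λq. ((λv. 6) q)) 0) in -1), ∅)}, St=[subR :: if0 :: subR]>
5. <T=(let x = ((λq. ((λv. 6) q)) 0) in -1), E=∅, St=[subR :: if0 :: subR]>
6. <T=-1, E={x↦thunk(((λq. ((λv. 6) q)) 0), ∅)}, St=[subR :: if0 :: subR]>
7. <T=-1, E={y↦thunk((let x = ((λq. ((λv. 6) q)) 0) in -1), ∅)}, St=[subL(-1) :: if0 :: subR]>
8. <T=y, E={y↦thunk((let x = ((λq. ((λv. 6) q)) 0) in -1), ∅)}, St=[subR]>
9. <T=(let x = ((λq. ((λv. 6) q)) 0) in -1), E=∅, St=[subR]>
10. <T=-1, E={x↦thunk(((λq. ((λv. 6) q)) 0), ∅)}, St=[subR]>
11. <T=(y + y), E={y↦thunk((let x = ((λq. ((λv. 6) q)) 0) in -1), ∅)}, St=[subL(-1)]>
12. <T=y, E={y↦thunk((let x = ((λq. ((λv. 6) q)) 0) in -1), ∅)}, St=[addR :: subL(-1)]>
13. <T=(let x = ((λq. ((λv. 6) q)) 0) in -1), E=∅, St=[addR :: subL(-1)]>
14. <T=-1, E={x↦thunk(((λq. ((λv. 6) q)) 0), ∅)}, St=[addR :: subL(-1)]>
15. <T=y, E={y↦thunk((let x = ((λq. ((λv. 6) q)) 0) in -1), ∅)}, St=[addL(-1) :: subL(-1)]>
16. <T=(let x = ((λq. ((λv. 6) q)) 0) in -1), E=∅, St=[addL(-1) :: subL(-1)]>
17. <T=-1, E={x↦thunk(((λq. ((λv. 6) q)) 0), ∅)}, St=[addL(-1) :: subL(-1)]>
→ final value 1

Answer: 1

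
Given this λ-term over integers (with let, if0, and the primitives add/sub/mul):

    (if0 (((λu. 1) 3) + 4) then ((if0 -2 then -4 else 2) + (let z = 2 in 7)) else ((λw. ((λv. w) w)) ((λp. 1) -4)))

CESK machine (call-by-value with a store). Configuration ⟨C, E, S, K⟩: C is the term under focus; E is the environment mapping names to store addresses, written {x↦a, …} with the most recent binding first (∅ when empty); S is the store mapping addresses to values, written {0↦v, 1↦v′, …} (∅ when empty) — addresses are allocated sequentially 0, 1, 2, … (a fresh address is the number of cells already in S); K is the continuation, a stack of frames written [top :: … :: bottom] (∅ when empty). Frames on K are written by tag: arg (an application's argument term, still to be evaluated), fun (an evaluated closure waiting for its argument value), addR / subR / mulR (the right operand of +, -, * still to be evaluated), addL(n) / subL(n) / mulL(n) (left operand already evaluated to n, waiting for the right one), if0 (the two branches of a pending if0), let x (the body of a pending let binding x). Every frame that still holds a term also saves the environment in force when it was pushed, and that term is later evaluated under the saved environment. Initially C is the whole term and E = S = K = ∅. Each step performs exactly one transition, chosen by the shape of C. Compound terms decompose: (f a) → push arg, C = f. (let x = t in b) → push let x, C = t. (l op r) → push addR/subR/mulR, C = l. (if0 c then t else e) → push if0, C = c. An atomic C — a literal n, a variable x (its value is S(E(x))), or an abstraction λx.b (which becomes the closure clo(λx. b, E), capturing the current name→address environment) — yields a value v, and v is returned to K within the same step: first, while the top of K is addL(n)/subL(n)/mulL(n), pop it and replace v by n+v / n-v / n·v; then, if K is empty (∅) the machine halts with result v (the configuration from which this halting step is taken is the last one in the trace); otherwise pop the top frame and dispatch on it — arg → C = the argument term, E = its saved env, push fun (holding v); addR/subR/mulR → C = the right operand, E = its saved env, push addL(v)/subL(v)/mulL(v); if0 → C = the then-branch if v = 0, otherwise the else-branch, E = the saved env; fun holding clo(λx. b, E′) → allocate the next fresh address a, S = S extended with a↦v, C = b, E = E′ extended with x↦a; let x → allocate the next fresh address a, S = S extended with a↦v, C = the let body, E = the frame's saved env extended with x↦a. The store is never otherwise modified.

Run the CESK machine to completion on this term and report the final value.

Answer: 1

Execution trace:
0. [C=(if0 (((λu. 1) 3) + 4) then ((if0 -2 then -4 else 2) + (let z = 2 in 7)) else ((λw. ((λv. w) w)) ((λp. 1) -4))) | E=∅ | S=∅ | K=∅]
1. [C=(((λu. 1) 3) + 4) | E=∅ | S=∅ | K=[if0]]
2. [C=((λu. 1) 3) | E=∅ | S=∅ | K=[addR :: if0]]
3. [C=(λu. 1) | E=∅ | S=∅ | K=[arg :: addR :: if0]]
4. [C=3 | E=∅ | S=∅ | K=[fun :: addR :: if0]]
5. [C=1 | E={u↦0} | S={0↦3} | K=[addR :: if0]]
6. [C=4 | E=∅ | S={0↦3} | K=[addL(1) :: if0]]
7. [C=((λw. ((λv. w) w)) ((λp. 1) -4)) | E=∅ | S={0↦3} | K=∅]
8. [C=(λw. ((λv. w) w)) | E=∅ | S={0↦3} | K=[arg]]
9. [C=((λp. 1) -4) | E=∅ | S={0↦3} | K=[fun]]
10. [C=(λp. 1) | E=∅ | S={0↦3} | K=[arg :: fun]]
11. [C=-4 | E=∅ | S={0↦3} | K=[fun :: fun]]
12. [C=1 | E={p↦1} | S={0↦3, 1↦-4} | K=[fun]]
13. [C=((λv. w) w) | E={w↦2} | S={0↦3, 1↦-4, 2↦1} | K=∅]
14. [C=(λv. w) | E={w↦2} | S={0↦3, 1↦-4, 2↦1} | K=[arg]]
15. [C=w | E={w↦2} | S={0↦3, 1↦-4, 2↦1} | K=[fun]]
16. [C=w | E={v↦3, w↦2} | S={0↦3, 1↦-4, 2↦1, 3↦1} | K=∅]
→ final value 1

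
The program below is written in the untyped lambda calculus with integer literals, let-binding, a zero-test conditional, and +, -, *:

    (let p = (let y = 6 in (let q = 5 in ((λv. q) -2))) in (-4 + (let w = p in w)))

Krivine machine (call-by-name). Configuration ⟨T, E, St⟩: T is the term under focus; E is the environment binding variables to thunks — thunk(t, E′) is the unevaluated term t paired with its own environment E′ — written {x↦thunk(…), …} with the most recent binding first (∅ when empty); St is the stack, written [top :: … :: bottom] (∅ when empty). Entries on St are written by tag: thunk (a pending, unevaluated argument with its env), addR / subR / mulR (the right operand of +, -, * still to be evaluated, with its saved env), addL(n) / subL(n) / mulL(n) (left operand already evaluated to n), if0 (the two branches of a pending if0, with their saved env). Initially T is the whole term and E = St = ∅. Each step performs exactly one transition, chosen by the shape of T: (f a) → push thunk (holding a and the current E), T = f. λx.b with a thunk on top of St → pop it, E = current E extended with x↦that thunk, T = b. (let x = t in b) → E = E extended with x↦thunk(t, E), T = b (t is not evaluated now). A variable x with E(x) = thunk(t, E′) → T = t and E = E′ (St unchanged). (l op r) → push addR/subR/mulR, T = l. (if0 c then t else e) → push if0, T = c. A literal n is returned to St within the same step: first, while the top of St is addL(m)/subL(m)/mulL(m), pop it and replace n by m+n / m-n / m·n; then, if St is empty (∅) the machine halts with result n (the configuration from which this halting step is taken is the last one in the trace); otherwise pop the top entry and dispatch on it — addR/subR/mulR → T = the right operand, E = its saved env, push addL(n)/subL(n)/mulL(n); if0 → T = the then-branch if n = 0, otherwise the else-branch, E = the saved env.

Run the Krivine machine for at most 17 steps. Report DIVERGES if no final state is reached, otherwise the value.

t=0: <T=(let p = (let y = 6 in (let q = 5 in ((λv. q) -2))) in (-4 + (let w = p in w))), E=∅, St=∅>
t=1: <T=(-4 + (let w = p in w)), E={p↦thunk((let y = 6 in (let q = 5 in ((λv. q) -2))), ∅)}, St=∅>
t=2: <T=-4, E={p↦thunk((let y = 6 in (let q = 5 in ((λv. q) -2))), ∅)}, St=[addR]>
t=3: <T=(let w = p in w), E={p↦thunk((let y = 6 in (let q = 5 in ((λv. q) -2))), ∅)}, St=[addL(-4)]>
t=4: <T=w, E={w↦thunk(p, {p↦thunk((let y = 6 in (let q = 5 in ((λv. q) -2))), ∅)}), p↦thunk((let y = 6 in (let q = 5 in ((λv. q) -2))), ∅)}, St=[addL(-4)]>
t=5: <T=p, E={p↦thunk((let y = 6 in (let q = 5 in ((λv. q) -2))), ∅)}, St=[addL(-4)]>
t=6: <T=(let y = 6 in (let q = 5 in ((λv. q) -2))), E=∅, St=[addL(-4)]>
t=7: <T=(let q = 5 in ((λv. q) -2)), E={y↦thunk(6, ∅)}, St=[addL(-4)]>
t=8: <T=((λv. q) -2), E={q↦thunk(5, {y↦thunk(6, ∅)}), y↦thunk(6, ∅)}, St=[addL(-4)]>
t=9: <T=(λv. q), E={q↦thunk(5, {y↦thunk(6, ∅)}), y↦thunk(6, ∅)}, St=[thunk :: addL(-4)]>
t=10: <T=q, E={v↦thunk(-2, {q↦thunk(5, {y↦thunk(6, ∅)}), y↦thunk(6, ∅)}), q↦thunk(5, {y↦thunk(6, ∅)}), y↦thunk(6, ∅)}, St=[addL(-4)]>
t=11: <T=5, E={y↦thunk(6, ∅)}, St=[addL(-4)]>
→ final value 1

Answer: 1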